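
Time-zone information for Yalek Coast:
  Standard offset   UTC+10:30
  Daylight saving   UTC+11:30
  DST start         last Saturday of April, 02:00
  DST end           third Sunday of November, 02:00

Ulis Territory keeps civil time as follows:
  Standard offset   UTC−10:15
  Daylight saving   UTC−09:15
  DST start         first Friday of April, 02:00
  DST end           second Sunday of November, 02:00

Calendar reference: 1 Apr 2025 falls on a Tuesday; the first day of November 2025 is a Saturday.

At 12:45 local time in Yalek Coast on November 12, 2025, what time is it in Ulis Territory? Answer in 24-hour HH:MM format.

15:00

1 April 2025 is a Tuesday, so Saturdays fall on 5, 12, 19, 26; the last is April 26.
1 November 2025 is a Saturday, so the first Sunday is November 2 and the third is November 16.
November 12, 2025 lies within the daylight-saving period (26 April – 16 November), so Yalek Coast is on daylight time, UTC+11:30.
12:45 Yalek Coast − 11h30m = 01:15 UTC.
1 April 2025 is a Tuesday, so the first Friday is April 4.
1 November 2025 is a Saturday, so the first Sunday is November 2 and the second is November 9.
At the standard offset (UTC−10:15), 01:15 UTC − 10h15m = 15:00 Ulis Territory standard time (rolling into the previous day, 11 November 2025).
The standard-time date in Ulis Territory, November 11, 2025, does not fall between 4 April and 9 November, so daylight saving is not in effect and Ulis Territory is at UTC−10:15.
01:15 UTC − 10h15m = 15:00 Ulis Territory (rolling into the previous day, 11 November 2025).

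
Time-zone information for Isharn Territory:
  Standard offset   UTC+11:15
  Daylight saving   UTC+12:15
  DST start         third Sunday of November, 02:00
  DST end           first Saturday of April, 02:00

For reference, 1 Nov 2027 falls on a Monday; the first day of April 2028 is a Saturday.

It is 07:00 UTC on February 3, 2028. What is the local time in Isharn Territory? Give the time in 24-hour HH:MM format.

19:15

1 November 2027 is a Monday, so the first Sunday is November 7 and the third is November 21.
1 April 2028 is a Saturday, so the first Saturday is April 1.
At the standard offset (UTC+11:15), 07:00 UTC + 11h15m = 18:15 Isharn Territory standard time.
The standard-time date in Isharn Territory, February 3, 2028, falls between 21 November 2027 and 1 April 2028, so daylight saving is in effect and Isharn Territory is at UTC+12:15.
07:00 UTC + 12h15m = 19:15 local.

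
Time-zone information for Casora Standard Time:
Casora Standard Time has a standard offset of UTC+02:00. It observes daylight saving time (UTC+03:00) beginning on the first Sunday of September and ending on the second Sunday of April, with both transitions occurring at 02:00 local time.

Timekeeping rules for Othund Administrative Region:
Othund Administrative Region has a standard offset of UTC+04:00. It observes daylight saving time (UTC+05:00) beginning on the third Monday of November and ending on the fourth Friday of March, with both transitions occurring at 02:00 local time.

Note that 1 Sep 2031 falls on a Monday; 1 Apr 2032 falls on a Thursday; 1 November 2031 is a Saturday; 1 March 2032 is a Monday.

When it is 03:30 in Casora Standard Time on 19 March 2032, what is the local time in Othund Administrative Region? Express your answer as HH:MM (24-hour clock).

05:30

1 September 2031 is a Monday, so the first Sunday is September 7.
1 April 2032 is a Thursday, so the first Sunday is April 4 and the second is April 11.
19 March 2032 falls between 7 September 2031 and 11 April 2032, so daylight saving is in effect and Casora Standard Time is at UTC+03:00.
03:30 Casora Standard Time − 3h = 00:30 UTC.
1 November 2031 is a Saturday, so the first Monday is November 3 and the third is November 17.
1 March 2032 is a Monday, so the first Friday is March 5 and the fourth is March 26.
At the standard offset (UTC+04:00), 00:30 UTC + 4h = 04:30 Othund Administrative Region standard time.
The standard-time date in Othund Administrative Region, 19 March 2032, falls between 17 November 2031 and 26 March 2032, so daylight saving is in effect and Othund Administrative Region is at UTC+05:00.
00:30 UTC + 5h = 05:30 Othund Administrative Region.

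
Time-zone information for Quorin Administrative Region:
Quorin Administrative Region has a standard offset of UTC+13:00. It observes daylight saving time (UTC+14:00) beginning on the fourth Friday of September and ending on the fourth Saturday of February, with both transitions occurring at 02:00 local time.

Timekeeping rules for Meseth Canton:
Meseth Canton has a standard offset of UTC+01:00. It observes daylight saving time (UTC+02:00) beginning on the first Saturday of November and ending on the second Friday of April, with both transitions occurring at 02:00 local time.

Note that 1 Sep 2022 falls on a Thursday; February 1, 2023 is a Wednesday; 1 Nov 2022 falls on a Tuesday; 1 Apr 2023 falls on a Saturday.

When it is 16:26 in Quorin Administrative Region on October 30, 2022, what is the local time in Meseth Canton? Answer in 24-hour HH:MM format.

1 September 2022 is a Thursday, so the first Friday is September 2 and the fourth is September 23.
1 February 2023 is a Wednesday, so the first Saturday is February 4 and the fourth is February 25.
Daylight saving runs 23 September 2022 – 25 February 2023; October 30, 2022 is inside that window, so Quorin Administrative Region is at UTC+14:00.
16:26 Quorin Administrative Region − 14h = 02:26 UTC.
1 November 2022 is a Tuesday, so the first Saturday is November 5.
1 April 2023 is a Saturday, so the first Friday is April 7 and the second is April 14.
At the standard offset (UTC+01:00), 02:26 UTC + 1h = 03:26 Meseth Canton standard time.
Daylight saving runs 5 November 2022 – 14 April 2023; the standard-time date in Meseth Canton, October 30, 2022, is outside that window, so Meseth Canton is on standard time at UTC+01:00.
02:26 UTC + 1h = 03:26 Meseth Canton.

03:26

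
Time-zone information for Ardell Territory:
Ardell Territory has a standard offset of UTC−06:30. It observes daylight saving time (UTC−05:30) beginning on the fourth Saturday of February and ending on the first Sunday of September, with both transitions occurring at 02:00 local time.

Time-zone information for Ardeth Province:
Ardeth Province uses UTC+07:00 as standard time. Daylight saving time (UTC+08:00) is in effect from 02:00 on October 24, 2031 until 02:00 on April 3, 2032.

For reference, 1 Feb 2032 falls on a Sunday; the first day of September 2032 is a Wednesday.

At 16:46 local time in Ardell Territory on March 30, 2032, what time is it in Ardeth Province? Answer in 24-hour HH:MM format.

1 February 2032 is a Sunday, so the first Saturday is February 7 and the fourth is February 28.
1 September 2032 is a Wednesday, so the first Sunday is September 5.
March 30, 2032 lies within the daylight-saving period (28 February – 5 September), so Ardell Territory is on daylight time, UTC−05:30.
16:46 Ardell Territory + 5h30m = 22:16 UTC.
At the standard offset (UTC+07:00), 22:16 UTC + 7h = 05:16 Ardeth Province standard time (rolling into the next day, 31 March 2032).
Daylight saving runs 24 October 2031 – 3 April 2032; the standard-time date in Ardeth Province, March 31, 2032, is inside that window, so Ardeth Province is at UTC+08:00.
22:16 UTC + 8h = 06:16 Ardeth Province (rolling into the next day, 31 March 2032).

06:16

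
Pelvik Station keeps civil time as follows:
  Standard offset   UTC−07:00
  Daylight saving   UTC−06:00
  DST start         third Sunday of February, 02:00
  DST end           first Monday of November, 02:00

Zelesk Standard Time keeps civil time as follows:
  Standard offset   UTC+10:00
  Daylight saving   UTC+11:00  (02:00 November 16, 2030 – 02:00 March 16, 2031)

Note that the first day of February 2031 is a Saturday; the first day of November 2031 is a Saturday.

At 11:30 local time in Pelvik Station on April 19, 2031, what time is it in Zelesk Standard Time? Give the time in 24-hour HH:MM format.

1 February 2031 is a Saturday, so the first Sunday is February 2 and the third is February 16.
1 November 2031 is a Saturday, so the first Monday is November 3.
April 19, 2031 lies within the daylight-saving period (16 February – 3 November), so Pelvik Station is on daylight time, UTC−06:00.
11:30 Pelvik Station + 6h = 17:30 UTC.
At the standard offset (UTC+10:00), 17:30 UTC + 10h = 03:30 Zelesk Standard Time standard time (rolling into the next day, 20 April 2031).
The standard-time date in Zelesk Standard Time, April 20, 2031, is outside the daylight-saving period (16 November 2030 – 16 March 2031), so Zelesk Standard Time is on standard time, UTC+10:00.
17:30 UTC + 10h = 03:30 Zelesk Standard Time (rolling into the next day, 20 April 2031).

03:30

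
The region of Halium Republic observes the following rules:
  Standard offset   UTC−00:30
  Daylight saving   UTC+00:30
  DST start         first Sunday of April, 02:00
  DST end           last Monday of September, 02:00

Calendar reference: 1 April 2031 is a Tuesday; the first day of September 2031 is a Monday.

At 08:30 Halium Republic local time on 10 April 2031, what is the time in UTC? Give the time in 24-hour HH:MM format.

1 April 2031 is a Tuesday, so the first Sunday is April 6.
1 September 2031 is a Monday, so Mondays fall on 1, 8, 15, 22, 29; the last is September 29.
Daylight saving runs 6 April – 29 September; 10 April 2031 is inside that window, so Halium Republic is at UTC+00:30.
08:30 local − 0h30m = 08:00 UTC.

08:00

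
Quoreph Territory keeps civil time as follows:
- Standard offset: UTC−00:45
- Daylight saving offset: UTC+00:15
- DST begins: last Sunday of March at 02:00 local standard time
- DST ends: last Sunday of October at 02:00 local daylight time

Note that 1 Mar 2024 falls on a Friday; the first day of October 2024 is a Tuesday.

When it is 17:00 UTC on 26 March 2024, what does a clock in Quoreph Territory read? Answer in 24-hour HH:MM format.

1 March 2024 is a Friday, so Sundays fall on 3, 10, 17, 24, 31; the last is March 31.
1 October 2024 is a Tuesday, so Sundays fall on 6, 13, 20, 27; the last is October 27.
At the standard offset (UTC−00:45), 17:00 UTC − 0h45m = 16:15 Quoreph Territory standard time.
Daylight saving runs 31 March – 27 October; the standard-time date in Quoreph Territory, 26 March 2024, is outside that window, so Quoreph Territory is on standard time at UTC−00:45.
17:00 UTC − 0h45m = 16:15 local.

16:15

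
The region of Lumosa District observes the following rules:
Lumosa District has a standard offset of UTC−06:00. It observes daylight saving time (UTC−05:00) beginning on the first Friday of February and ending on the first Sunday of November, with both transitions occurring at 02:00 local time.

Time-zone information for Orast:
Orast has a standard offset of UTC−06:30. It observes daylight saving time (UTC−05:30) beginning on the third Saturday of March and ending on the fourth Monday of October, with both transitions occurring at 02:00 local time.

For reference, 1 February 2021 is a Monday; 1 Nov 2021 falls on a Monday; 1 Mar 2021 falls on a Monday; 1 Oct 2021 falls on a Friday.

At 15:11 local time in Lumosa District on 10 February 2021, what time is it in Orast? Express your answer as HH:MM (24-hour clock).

13:41

1 February 2021 is a Monday, so the first Friday is February 5.
1 November 2021 is a Monday, so the first Sunday is November 7.
10 February 2021 lies within the daylight-saving period (5 February – 7 November), so Lumosa District is on daylight time, UTC−05:00.
15:11 Lumosa District + 5h = 20:11 UTC.
1 March 2021 is a Monday, so the first Saturday is March 6 and the third is March 20.
1 October 2021 is a Friday, so the first Monday is October 4 and the fourth is October 25.
At the standard offset (UTC−06:30), 20:11 UTC − 6h30m = 13:41 Orast standard time.
Daylight saving runs 20 March – 25 October; the standard-time date in Orast, 10 February 2021, is outside that window, so Orast is on standard time at UTC−06:30.
20:11 UTC − 6h30m = 13:41 Orast.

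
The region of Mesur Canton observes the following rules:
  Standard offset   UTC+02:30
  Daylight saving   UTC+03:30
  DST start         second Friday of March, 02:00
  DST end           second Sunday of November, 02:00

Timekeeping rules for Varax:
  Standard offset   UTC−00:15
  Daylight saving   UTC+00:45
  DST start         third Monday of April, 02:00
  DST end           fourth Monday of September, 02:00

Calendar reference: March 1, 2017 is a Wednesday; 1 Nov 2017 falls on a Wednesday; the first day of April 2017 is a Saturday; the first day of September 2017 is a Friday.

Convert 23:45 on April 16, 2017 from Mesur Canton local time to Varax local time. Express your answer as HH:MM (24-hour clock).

20:00

1 March 2017 is a Wednesday, so the first Friday is March 3 and the second is March 10.
1 November 2017 is a Wednesday, so the first Sunday is November 5 and the second is November 12.
Daylight saving runs 10 March – 12 November; April 16, 2017 is inside that window, so Mesur Canton is at UTC+03:30.
23:45 Mesur Canton − 3h30m = 20:15 UTC.
1 April 2017 is a Saturday, so the first Monday is April 3 and the third is April 17.
1 September 2017 is a Friday, so the first Monday is September 4 and the fourth is September 25.
At the standard offset (UTC−00:15), 20:15 UTC − 0h15m = 20:00 Varax standard time.
The standard-time date in Varax, April 16, 2017, does not fall between 17 April and 25 September, so daylight saving is not in effect and Varax is at UTC−00:15.
20:15 UTC − 0h15m = 20:00 Varax.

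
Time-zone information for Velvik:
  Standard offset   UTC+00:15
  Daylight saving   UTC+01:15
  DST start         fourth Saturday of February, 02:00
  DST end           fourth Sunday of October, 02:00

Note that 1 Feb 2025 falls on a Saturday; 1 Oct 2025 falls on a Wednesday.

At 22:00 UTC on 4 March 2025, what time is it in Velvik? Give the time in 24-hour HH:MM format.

23:15

1 February 2025 is a Saturday, so the first Saturday is February 1 and the fourth is February 22.
1 October 2025 is a Wednesday, so the first Sunday is October 5 and the fourth is October 26.
At the standard offset (UTC+00:15), 22:00 UTC + 0h15m = 22:15 Velvik standard time.
The standard-time date in Velvik, 4 March 2025, lies within the daylight-saving period (22 February – 26 October), so Velvik is on daylight time, UTC+01:15.
22:00 UTC + 1h15m = 23:15 local.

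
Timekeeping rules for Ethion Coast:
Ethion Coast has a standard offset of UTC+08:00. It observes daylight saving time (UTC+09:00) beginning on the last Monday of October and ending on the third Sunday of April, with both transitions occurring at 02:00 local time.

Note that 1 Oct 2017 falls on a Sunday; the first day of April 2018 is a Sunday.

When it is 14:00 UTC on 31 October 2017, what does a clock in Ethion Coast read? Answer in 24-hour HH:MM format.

1 October 2017 is a Sunday, so Mondays fall on 2, 9, 16, 23, 30; the last is October 30.
1 April 2018 is a Sunday, so the first Sunday is April 1 and the third is April 15.
At the standard offset (UTC+08:00), 14:00 UTC + 8h = 22:00 Ethion Coast standard time.
Daylight saving runs 30 October 2017 – 15 April 2018; the standard-time date in Ethion Coast, 31 October 2017, is inside that window, so Ethion Coast is at UTC+09:00.
14:00 UTC + 9h = 23:00 local.

23:00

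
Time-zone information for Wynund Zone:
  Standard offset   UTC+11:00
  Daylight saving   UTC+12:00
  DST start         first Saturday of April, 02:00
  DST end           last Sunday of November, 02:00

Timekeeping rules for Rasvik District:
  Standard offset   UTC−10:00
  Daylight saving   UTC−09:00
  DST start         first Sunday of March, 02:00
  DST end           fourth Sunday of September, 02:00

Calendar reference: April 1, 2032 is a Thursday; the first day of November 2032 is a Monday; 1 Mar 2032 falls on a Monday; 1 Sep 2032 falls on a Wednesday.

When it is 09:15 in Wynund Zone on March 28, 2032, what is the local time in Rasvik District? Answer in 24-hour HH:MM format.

1 April 2032 is a Thursday, so the first Saturday is April 3.
1 November 2032 is a Monday, so Sundays fall on 7, 14, 21, 28; the last is November 28.
March 28, 2032 does not fall between 3 April and 28 November, so daylight saving is not in effect and Wynund Zone is at UTC+11:00.
09:15 Wynund Zone − 11h = 22:15 UTC (rolling into the previous day, 27 March 2032).
1 March 2032 is a Monday, so the first Sunday is March 7.
1 September 2032 is a Wednesday, so the first Sunday is September 5 and the fourth is September 26.
At the standard offset (UTC−10:00), 22:15 UTC − 10h = 12:15 Rasvik District standard time.
The standard-time date in Rasvik District, March 27, 2032, lies within the daylight-saving period (7 March – 26 September), so Rasvik District is on daylight time, UTC−09:00.
22:15 UTC − 9h = 13:15 Rasvik District.

13:15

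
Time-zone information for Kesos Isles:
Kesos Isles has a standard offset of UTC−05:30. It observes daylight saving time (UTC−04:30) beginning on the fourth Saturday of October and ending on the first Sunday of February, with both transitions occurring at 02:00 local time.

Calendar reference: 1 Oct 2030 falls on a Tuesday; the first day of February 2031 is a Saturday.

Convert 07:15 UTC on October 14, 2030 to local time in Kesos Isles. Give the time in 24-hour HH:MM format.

1 October 2030 is a Tuesday, so the first Saturday is October 5 and the fourth is October 26.
1 February 2031 is a Saturday, so the first Sunday is February 2.
At the standard offset (UTC−05:30), 07:15 UTC − 5h30m = 01:45 Kesos Isles standard time.
Daylight saving runs 26 October 2030 – 2 February 2031; the standard-time date in Kesos Isles, October 14, 2030, is outside that window, so Kesos Isles is on standard time at UTC−05:30.
07:15 UTC − 5h30m = 01:45 local.

01:45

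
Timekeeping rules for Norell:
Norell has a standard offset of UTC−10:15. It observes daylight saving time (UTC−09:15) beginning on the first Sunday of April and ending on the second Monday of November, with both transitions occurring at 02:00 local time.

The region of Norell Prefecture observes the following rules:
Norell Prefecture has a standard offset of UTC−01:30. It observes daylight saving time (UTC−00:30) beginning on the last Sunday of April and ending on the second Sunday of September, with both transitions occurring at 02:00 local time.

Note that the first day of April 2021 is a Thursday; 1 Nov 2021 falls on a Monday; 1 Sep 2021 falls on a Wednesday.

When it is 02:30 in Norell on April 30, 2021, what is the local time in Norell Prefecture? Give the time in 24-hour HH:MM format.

1 April 2021 is a Thursday, so the first Sunday is April 4.
1 November 2021 is a Monday, so the first Monday is November 1 and the second is November 8.
April 30, 2021 lies within the daylight-saving period (4 April – 8 November), so Norell is on daylight time, UTC−09:15.
02:30 Norell + 9h15m = 11:45 UTC.
1 April 2021 is a Thursday, so Sundays fall on 4, 11, 18, 25; the last is April 25.
1 September 2021 is a Wednesday, so the first Sunday is September 5 and the second is September 12.
At the standard offset (UTC−01:30), 11:45 UTC − 1h30m = 10:15 Norell Prefecture standard time.
The standard-time date in Norell Prefecture, April 30, 2021, lies within the daylight-saving period (25 April – 12 September), so Norell Prefecture is on daylight time, UTC−00:30.
11:45 UTC − 0h30m = 11:15 Norell Prefecture.

11:15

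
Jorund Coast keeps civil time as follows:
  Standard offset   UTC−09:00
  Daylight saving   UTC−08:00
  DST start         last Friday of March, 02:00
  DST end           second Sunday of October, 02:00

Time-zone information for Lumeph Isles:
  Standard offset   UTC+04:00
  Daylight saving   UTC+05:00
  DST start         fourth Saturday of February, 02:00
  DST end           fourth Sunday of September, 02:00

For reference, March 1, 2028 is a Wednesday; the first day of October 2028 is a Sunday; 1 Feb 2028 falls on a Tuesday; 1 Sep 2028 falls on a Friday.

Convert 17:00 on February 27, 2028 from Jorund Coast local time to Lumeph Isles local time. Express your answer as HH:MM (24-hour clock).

07:00

1 March 2028 is a Wednesday, so Fridays fall on 3, 10, 17, 24, 31; the last is March 31.
1 October 2028 is a Sunday, so the first Sunday is October 1 and the second is October 8.
February 27, 2028 is outside the daylight-saving period (31 March – 8 October), so Jorund Coast is on standard time, UTC−09:00.
17:00 Jorund Coast + 9h = 02:00 UTC (rolling into the next day, 28 February 2028).
1 February 2028 is a Tuesday, so the first Saturday is February 5 and the fourth is February 26.
1 September 2028 is a Friday, so the first Sunday is September 3 and the fourth is September 24.
At the standard offset (UTC+04:00), 02:00 UTC + 4h = 06:00 Lumeph Isles standard time.
Daylight saving runs 26 February – 24 September; the standard-time date in Lumeph Isles, February 28, 2028, is inside that window, so Lumeph Isles is at UTC+05:00.
02:00 UTC + 5h = 07:00 Lumeph Isles.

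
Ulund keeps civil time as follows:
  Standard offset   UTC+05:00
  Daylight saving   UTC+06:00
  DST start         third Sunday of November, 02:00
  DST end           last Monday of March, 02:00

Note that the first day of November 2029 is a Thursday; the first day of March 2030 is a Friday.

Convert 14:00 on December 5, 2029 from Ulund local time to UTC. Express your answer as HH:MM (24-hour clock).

1 November 2029 is a Thursday, so the first Sunday is November 4 and the third is November 18.
1 March 2030 is a Friday, so Mondays fall on 4, 11, 18, 25; the last is March 25.
Daylight saving runs 18 November 2029 – 25 March 2030; December 5, 2029 is inside that window, so Ulund is at UTC+06:00.
14:00 local − 6h = 08:00 UTC.

08:00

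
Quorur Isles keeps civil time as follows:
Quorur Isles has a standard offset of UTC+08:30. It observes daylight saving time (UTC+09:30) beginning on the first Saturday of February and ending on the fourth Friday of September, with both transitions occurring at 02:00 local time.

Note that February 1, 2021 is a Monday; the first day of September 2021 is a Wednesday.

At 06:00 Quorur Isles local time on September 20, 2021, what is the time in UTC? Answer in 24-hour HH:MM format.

20:30

1 February 2021 is a Monday, so the first Saturday is February 6.
1 September 2021 is a Wednesday, so the first Friday is September 3 and the fourth is September 24.
September 20, 2021 falls between 6 February and 24 September, so daylight saving is in effect and Quorur Isles is at UTC+09:30.
06:00 local − 9h30m = 20:30 UTC (rolling into the previous day, 19 September 2021).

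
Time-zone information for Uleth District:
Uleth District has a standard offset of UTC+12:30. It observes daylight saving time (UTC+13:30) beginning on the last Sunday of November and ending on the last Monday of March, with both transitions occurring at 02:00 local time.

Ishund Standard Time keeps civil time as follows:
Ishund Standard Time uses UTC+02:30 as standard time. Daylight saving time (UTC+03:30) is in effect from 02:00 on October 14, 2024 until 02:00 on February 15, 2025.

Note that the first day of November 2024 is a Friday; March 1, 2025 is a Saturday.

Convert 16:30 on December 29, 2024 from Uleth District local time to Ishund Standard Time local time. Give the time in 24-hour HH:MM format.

06:30

1 November 2024 is a Friday, so Sundays fall on 3, 10, 17, 24; the last is November 24.
1 March 2025 is a Saturday, so Mondays fall on 3, 10, 17, 24, 31; the last is March 31.
Daylight saving runs 24 November 2024 – 31 March 2025; December 29, 2024 is inside that window, so Uleth District is at UTC+13:30.
16:30 Uleth District − 13h30m = 03:00 UTC.
At the standard offset (UTC+02:30), 03:00 UTC + 2h30m = 05:30 Ishund Standard Time standard time.
Daylight saving runs 14 October 2024 – 15 February 2025; the standard-time date in Ishund Standard Time, December 29, 2024, is inside that window, so Ishund Standard Time is at UTC+03:30.
03:00 UTC + 3h30m = 06:30 Ishund Standard Time.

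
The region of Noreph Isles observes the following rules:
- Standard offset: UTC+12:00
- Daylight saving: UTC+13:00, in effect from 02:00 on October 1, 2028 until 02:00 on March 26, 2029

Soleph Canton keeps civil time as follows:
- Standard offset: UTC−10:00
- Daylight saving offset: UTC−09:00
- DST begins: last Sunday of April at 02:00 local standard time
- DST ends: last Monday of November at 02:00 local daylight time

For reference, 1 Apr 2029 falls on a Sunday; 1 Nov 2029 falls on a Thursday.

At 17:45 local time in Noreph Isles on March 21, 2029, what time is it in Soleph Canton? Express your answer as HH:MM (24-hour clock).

18:45

March 21, 2029 lies within the daylight-saving period (1 October 2028 – 26 March 2029), so Noreph Isles is on daylight time, UTC+13:00.
17:45 Noreph Isles − 13h = 04:45 UTC.
1 April 2029 is a Sunday, so Sundays fall on 1, 8, 15, 22, 29; the last is April 29.
1 November 2029 is a Thursday, so Mondays fall on 5, 12, 19, 26; the last is November 26.
At the standard offset (UTC−10:00), 04:45 UTC − 10h = 18:45 Soleph Canton standard time (rolling into the previous day, 20 March 2029).
The standard-time date in Soleph Canton, March 20, 2029, does not fall between 29 April and 26 November, so daylight saving is not in effect and Soleph Canton is at UTC−10:00.
04:45 UTC − 10h = 18:45 Soleph Canton (rolling into the previous day, 20 March 2029).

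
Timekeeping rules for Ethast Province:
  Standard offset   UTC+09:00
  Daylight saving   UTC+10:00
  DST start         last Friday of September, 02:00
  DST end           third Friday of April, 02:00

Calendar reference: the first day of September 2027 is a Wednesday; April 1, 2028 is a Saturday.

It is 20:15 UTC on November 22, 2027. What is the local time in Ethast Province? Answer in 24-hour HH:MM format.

1 September 2027 is a Wednesday, so Fridays fall on 3, 10, 17, 24; the last is September 24.
1 April 2028 is a Saturday, so the first Friday is April 7 and the third is April 21.
At the standard offset (UTC+09:00), 20:15 UTC + 9h = 05:15 Ethast Province standard time (rolling into the next day, 23 November 2027).
The standard-time date in Ethast Province, November 23, 2027, lies within the daylight-saving period (24 September 2027 – 21 April 2028), so Ethast Province is on daylight time, UTC+10:00.
20:15 UTC + 10h = 06:15 local (rolling into the next day, 23 November 2027).

06:15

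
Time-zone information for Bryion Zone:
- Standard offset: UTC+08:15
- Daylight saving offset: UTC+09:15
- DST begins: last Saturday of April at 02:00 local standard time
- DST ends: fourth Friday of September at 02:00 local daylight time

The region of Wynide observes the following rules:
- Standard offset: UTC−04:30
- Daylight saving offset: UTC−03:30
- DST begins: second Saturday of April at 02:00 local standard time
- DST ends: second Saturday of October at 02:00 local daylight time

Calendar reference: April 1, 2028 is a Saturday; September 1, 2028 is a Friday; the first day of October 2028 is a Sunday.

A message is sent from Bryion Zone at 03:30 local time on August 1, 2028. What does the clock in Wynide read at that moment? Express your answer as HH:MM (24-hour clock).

1 April 2028 is a Saturday, so Saturdays fall on 1, 8, 15, 22, 29; the last is April 29.
1 September 2028 is a Friday, so the first Friday is September 1 and the fourth is September 22.
Daylight saving runs 29 April – 22 September; August 1, 2028 is inside that window, so Bryion Zone is at UTC+09:15.
03:30 Bryion Zone − 9h15m = 18:15 UTC (rolling into the previous day, 31 July 2028).
1 April 2028 is a Saturday, so the first Saturday is April 1 and the second is April 8.
1 October 2028 is a Sunday, so the first Saturday is October 7 and the second is October 14.
At the standard offset (UTC−04:30), 18:15 UTC − 4h30m = 13:45 Wynide standard time.
The standard-time date in Wynide, July 31, 2028, lies within the daylight-saving period (8 April – 14 October), so Wynide is on daylight time, UTC−03:30.
18:15 UTC − 3h30m = 14:45 Wynide.

14:45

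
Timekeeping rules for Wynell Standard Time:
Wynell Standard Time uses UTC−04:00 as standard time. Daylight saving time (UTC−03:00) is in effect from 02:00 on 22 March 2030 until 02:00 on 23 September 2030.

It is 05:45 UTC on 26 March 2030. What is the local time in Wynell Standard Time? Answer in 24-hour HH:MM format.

02:45

At the standard offset (UTC−04:00), 05:45 UTC − 4h = 01:45 Wynell Standard Time standard time.
The standard-time date in Wynell Standard Time, 26 March 2030, lies within the daylight-saving period (22 March – 23 September), so Wynell Standard Time is on daylight time, UTC−03:00.
05:45 UTC − 3h = 02:45 local.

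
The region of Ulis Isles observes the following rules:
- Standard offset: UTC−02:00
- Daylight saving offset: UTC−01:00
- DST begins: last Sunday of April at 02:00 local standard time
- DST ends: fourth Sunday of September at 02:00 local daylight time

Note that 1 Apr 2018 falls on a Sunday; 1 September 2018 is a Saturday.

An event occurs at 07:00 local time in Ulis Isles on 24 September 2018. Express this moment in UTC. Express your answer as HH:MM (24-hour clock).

09:00

1 April 2018 is a Sunday, so Sundays fall on 1, 8, 15, 22, 29; the last is April 29.
1 September 2018 is a Saturday, so the first Sunday is September 2 and the fourth is September 23.
24 September 2018 is outside the daylight-saving period (29 April – 23 September), so Ulis Isles is on standard time, UTC−02:00.
07:00 local + 2h = 09:00 UTC.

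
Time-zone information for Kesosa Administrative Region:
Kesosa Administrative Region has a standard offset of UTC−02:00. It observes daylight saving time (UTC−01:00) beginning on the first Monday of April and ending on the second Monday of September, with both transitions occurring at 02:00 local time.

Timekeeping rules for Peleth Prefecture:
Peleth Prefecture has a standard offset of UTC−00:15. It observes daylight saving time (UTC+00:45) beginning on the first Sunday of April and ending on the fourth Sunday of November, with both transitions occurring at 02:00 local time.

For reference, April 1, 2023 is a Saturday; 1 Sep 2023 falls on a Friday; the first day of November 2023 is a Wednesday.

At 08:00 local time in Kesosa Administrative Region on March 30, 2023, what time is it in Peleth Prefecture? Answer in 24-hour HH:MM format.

1 April 2023 is a Saturday, so the first Monday is April 3.
1 September 2023 is a Friday, so the first Monday is September 4 and the second is September 11.
Daylight saving runs 3 April – 11 September; March 30, 2023 is outside that window, so Kesosa Administrative Region is on standard time at UTC−02:00.
08:00 Kesosa Administrative Region + 2h = 10:00 UTC.
1 April 2023 is a Saturday, so the first Sunday is April 2.
1 November 2023 is a Wednesday, so the first Sunday is November 5 and the fourth is November 26.
At the standard offset (UTC−00:15), 10:00 UTC − 0h15m = 09:45 Peleth Prefecture standard time.
Daylight saving runs 2 April – 26 November; the standard-time date in Peleth Prefecture, March 30, 2023, is outside that window, so Peleth Prefecture is on standard time at UTC−00:15.
10:00 UTC − 0h15m = 09:45 Peleth Prefecture.

09:45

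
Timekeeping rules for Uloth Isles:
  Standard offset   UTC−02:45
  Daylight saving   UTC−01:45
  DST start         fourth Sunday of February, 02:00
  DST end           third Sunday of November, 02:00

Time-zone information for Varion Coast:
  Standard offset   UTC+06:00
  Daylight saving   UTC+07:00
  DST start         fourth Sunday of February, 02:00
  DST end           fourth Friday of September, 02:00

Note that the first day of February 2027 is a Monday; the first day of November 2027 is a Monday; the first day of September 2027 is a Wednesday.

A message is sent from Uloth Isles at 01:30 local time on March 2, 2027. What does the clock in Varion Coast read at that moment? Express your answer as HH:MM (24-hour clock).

1 February 2027 is a Monday, so the first Sunday is February 7 and the fourth is February 28.
1 November 2027 is a Monday, so the first Sunday is November 7 and the third is November 21.
March 2, 2027 lies within the daylight-saving period (28 February – 21 November), so Uloth Isles is on daylight time, UTC−01:45.
01:30 Uloth Isles + 1h45m = 03:15 UTC.
1 February 2027 is a Monday, so the first Sunday is February 7 and the fourth is February 28.
1 September 2027 is a Wednesday, so the first Friday is September 3 and the fourth is September 24.
At the standard offset (UTC+06:00), 03:15 UTC + 6h = 09:15 Varion Coast standard time.
The standard-time date in Varion Coast, March 2, 2027, falls between 28 February and 24 September, so daylight saving is in effect and Varion Coast is at UTC+07:00.
03:15 UTC + 7h = 10:15 Varion Coast.

10:15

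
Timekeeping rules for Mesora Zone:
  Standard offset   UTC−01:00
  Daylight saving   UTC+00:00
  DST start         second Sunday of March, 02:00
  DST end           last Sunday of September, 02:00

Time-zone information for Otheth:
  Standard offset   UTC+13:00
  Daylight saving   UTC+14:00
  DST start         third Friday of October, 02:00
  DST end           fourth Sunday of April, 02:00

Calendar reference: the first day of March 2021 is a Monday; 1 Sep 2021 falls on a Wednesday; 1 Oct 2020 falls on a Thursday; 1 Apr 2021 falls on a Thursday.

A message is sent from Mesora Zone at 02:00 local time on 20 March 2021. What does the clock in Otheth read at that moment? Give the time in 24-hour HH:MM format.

16:00

1 March 2021 is a Monday, so the first Sunday is March 7 and the second is March 14.
1 September 2021 is a Wednesday, so Sundays fall on 5, 12, 19, 26; the last is September 26.
20 March 2021 lies within the daylight-saving period (14 March – 26 September), so Mesora Zone is on daylight time, UTC+00:00.
02:00 Mesora Zone − 0h = 02:00 UTC.
1 October 2020 is a Thursday, so the first Friday is October 2 and the third is October 16.
1 April 2021 is a Thursday, so the first Sunday is April 4 and the fourth is April 25.
At the standard offset (UTC+13:00), 02:00 UTC + 13h = 15:00 Otheth standard time.
The standard-time date in Otheth, 20 March 2021, lies within the daylight-saving period (16 October 2020 – 25 April 2021), so Otheth is on daylight time, UTC+14:00.
02:00 UTC + 14h = 16:00 Otheth.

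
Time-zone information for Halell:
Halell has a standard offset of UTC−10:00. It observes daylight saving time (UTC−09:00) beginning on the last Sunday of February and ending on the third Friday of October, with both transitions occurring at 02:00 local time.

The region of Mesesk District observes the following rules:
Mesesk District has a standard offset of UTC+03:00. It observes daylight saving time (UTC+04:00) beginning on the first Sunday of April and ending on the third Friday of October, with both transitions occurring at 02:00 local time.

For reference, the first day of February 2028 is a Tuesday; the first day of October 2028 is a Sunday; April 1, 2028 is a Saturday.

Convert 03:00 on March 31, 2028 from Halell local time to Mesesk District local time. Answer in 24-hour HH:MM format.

15:00

1 February 2028 is a Tuesday, so Sundays fall on 6, 13, 20, 27; the last is February 27.
1 October 2028 is a Sunday, so the first Friday is October 6 and the third is October 20.
March 31, 2028 lies within the daylight-saving period (27 February – 20 October), so Halell is on daylight time, UTC−09:00.
03:00 Halell + 9h = 12:00 UTC.
1 April 2028 is a Saturday, so the first Sunday is April 2.
1 October 2028 is a Sunday, so the first Friday is October 6 and the third is October 20.
At the standard offset (UTC+03:00), 12:00 UTC + 3h = 15:00 Mesesk District standard time.
The standard-time date in Mesesk District, March 31, 2028, does not fall between 2 April and 20 October, so daylight saving is not in effect and Mesesk District is at UTC+03:00.
12:00 UTC + 3h = 15:00 Mesesk District.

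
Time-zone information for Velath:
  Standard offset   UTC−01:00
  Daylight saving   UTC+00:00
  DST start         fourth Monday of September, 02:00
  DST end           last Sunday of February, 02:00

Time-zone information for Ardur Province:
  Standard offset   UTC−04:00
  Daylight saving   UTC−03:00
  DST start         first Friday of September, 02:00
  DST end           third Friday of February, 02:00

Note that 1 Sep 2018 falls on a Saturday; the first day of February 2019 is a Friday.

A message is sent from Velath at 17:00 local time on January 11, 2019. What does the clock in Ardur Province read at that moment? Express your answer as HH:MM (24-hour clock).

1 September 2018 is a Saturday, so the first Monday is September 3 and the fourth is September 24.
1 February 2019 is a Friday, so Sundays fall on 3, 10, 17, 24; the last is February 24.
Daylight saving runs 24 September 2018 – 24 February 2019; January 11, 2019 is inside that window, so Velath is at UTC+00:00.
17:00 Velath − 0h = 17:00 UTC.
1 September 2018 is a Saturday, so the first Friday is September 7.
1 February 2019 is a Friday, so the first Friday is February 1 and the third is February 15.
At the standard offset (UTC−04:00), 17:00 UTC − 4h = 13:00 Ardur Province standard time.
The standard-time date in Ardur Province, January 11, 2019, lies within the daylight-saving period (7 September 2018 – 15 February 2019), so Ardur Province is on daylight time, UTC−03:00.
17:00 UTC − 3h = 14:00 Ardur Province.

14:00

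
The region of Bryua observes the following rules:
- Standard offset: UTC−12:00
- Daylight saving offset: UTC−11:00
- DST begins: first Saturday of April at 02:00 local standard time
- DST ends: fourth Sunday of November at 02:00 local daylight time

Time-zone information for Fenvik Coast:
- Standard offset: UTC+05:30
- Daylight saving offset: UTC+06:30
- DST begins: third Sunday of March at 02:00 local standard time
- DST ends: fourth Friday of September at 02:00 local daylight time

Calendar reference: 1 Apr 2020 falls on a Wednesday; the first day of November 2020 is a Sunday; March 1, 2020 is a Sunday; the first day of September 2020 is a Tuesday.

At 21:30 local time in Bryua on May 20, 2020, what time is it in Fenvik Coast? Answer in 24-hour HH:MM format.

15:00

1 April 2020 is a Wednesday, so the first Saturday is April 4.
1 November 2020 is a Sunday, so the first Sunday is November 1 and the fourth is November 22.
May 20, 2020 lies within the daylight-saving period (4 April – 22 November), so Bryua is on daylight time, UTC−11:00.
21:30 Bryua + 11h = 08:30 UTC (rolling into the next day, 21 May 2020).
1 March 2020 is a Sunday, so the first Sunday is March 1 and the third is March 15.
1 September 2020 is a Tuesday, so the first Friday is September 4 and the fourth is September 25.
At the standard offset (UTC+05:30), 08:30 UTC + 5h30m = 14:00 Fenvik Coast standard time.
The standard-time date in Fenvik Coast, May 21, 2020, lies within the daylight-saving period (15 March – 25 September), so Fenvik Coast is on daylight time, UTC+06:30.
08:30 UTC + 6h30m = 15:00 Fenvik Coast.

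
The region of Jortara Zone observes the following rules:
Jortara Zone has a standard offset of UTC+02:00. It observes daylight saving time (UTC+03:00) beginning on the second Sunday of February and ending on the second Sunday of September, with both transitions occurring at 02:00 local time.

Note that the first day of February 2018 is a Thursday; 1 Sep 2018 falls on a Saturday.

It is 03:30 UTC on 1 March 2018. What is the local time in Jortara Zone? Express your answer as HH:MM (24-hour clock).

06:30

1 February 2018 is a Thursday, so the first Sunday is February 4 and the second is February 11.
1 September 2018 is a Saturday, so the first Sunday is September 2 and the second is September 9.
At the standard offset (UTC+02:00), 03:30 UTC + 2h = 05:30 Jortara Zone standard time.
The standard-time date in Jortara Zone, 1 March 2018, lies within the daylight-saving period (11 February – 9 September), so Jortara Zone is on daylight time, UTC+03:00.
03:30 UTC + 3h = 06:30 local.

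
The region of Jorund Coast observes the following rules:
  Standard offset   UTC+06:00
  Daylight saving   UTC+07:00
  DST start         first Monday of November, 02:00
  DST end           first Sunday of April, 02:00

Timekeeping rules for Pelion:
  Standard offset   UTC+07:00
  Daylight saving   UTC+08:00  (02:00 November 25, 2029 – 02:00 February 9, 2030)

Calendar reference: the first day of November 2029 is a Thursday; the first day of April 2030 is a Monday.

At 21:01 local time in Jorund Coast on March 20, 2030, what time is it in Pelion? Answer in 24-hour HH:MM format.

1 November 2029 is a Thursday, so the first Monday is November 5.
1 April 2030 is a Monday, so the first Sunday is April 7.
Daylight saving runs 5 November 2029 – 7 April 2030; March 20, 2030 is inside that window, so Jorund Coast is at UTC+07:00.
21:01 Jorund Coast − 7h = 14:01 UTC.
At the standard offset (UTC+07:00), 14:01 UTC + 7h = 21:01 Pelion standard time.
The standard-time date in Pelion, March 20, 2030, is outside the daylight-saving period (25 November 2029 – 9 February 2030), so Pelion is on standard time, UTC+07:00.
14:01 UTC + 7h = 21:01 Pelion.

21:01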